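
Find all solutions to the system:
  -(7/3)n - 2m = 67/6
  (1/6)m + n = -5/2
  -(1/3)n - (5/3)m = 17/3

Row-reduce:
R1 ← R1 / (-2).
R2 ← R2 − 1/6·R1.
R3 ← R3 + 5/3·R1.
R2 ← R2 / (29/36).
R1 ← R1 − 7/6·R2.
R3 ← R3 − 29/18·R2.
Row 3 reduces to 0 = -1/2, a contradiction. The system is inconsistent.

no solution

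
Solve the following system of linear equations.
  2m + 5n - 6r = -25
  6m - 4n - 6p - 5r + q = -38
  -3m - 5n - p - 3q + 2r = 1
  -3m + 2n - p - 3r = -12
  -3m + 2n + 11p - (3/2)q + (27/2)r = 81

infinitely many solutions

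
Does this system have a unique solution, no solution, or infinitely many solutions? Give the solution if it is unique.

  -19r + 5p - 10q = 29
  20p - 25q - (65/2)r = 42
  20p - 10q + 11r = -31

no solution

Row-reduce:
R1 ← R1 / (5).
R2 ← R2 − 20·R1.
R3 ← R3 − 20·R1.
R2 ← R2 / (15).
R1 ← R1 + 2·R2.
R3 ← R3 − 30·R2.
Row 3 reduces to 0 = 1, a contradiction. The system is inconsistent.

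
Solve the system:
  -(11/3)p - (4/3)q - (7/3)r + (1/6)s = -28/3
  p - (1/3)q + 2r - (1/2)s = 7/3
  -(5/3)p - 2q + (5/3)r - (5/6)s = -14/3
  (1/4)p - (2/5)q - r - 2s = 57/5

infinitely many solutions

Row-reduce:
R1 ← R1 / (-11/3).
R2 ← R2 − 1·R1.
R3 ← R3 + 5/3·R1.
R4 ← R4 − 1/4·R1.
R2 ← R2 / (-23/33).
R1 ← R1 − 4/11·R2.
R3 ← R3 + 46/33·R2.
R4 ← R4 + 27/55·R2.
Swap R3 and R4.
R3 ← R3 / (-195/92).
R1 ← R1 − 31/23·R3.
R2 ← R2 + 45/23·R3.
Rank is 3 with 4 unknowns, leaving s free.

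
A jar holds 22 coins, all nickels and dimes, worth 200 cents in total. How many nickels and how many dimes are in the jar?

nickels: 4, dimes: 18

Let n = nickels, d = dimes.
  n + d = 22
  10d + 5n = 200
From equation 1: n = 22 − d.
Substitute into equation 2 and solve: d = 18.
Then n = 4.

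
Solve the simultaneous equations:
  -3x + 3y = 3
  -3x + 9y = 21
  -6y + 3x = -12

x = 2, y = 3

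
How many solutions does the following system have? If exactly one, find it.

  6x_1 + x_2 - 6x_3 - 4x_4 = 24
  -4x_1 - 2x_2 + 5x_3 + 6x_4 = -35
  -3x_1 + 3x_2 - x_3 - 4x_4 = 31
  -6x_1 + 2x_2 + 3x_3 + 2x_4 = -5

x_1 = -4, x_2 = -2, x_3 = -5, x_4 = -5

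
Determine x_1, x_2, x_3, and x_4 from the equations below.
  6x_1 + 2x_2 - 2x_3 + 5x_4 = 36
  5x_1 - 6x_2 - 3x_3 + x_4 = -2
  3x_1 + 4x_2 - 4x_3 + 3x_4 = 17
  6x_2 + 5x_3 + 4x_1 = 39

Row-reduce the augmented matrix:
R1 ← R1 / (6).
R2 ← R2 − 5·R1.
R3 ← R3 − 3·R1.
R4 ← R4 − 4·R1.
R2 ← R2 / (-23/3).
R1 ← R1 − 1/3·R2.
R3 ← R3 − 3·R2.
R4 ← R4 − 14/3·R2.
R3 ← R3 / (-81/23).
R1 ← R1 + 9/23·R3.
R2 ← R2 − 4/23·R3.
R4 ← R4 − 127/23·R3.
R4 ← R4 / (-520/81).
R1 ← R1 − 7/9·R4.
R2 ← R2 − 61/162·R4.
R3 ← R3 − 17/81·R4.
Reading off the reduced rows gives x_1 = 3, x_2 = 2, x_3 = 3, x_4 = 4.

x_1 = 3, x_2 = 2, x_3 = 3, x_4 = 4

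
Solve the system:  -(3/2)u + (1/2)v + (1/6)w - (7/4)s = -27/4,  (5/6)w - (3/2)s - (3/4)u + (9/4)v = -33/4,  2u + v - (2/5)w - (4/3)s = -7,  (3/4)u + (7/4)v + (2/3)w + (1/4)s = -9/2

Row-reduce:
R1 ← R1 / (-3/2).
R2 ← R2 + 3/4·R1.
R3 ← R3 − 2·R1.
R4 ← R4 − 3/4·R1.
R2 ← R2 / (2).
R1 ← R1 + 1/3·R2.
R3 ← R3 − 5/3·R2.
R4 ← R4 − 2·R2.
R3 ← R3 / (-289/360).
R1 ← R1 − 1/72·R3.
R2 ← R2 − 3/8·R3.
Row 4 reduces to 0 = -3, a contradiction. The system is inconsistent.

no solution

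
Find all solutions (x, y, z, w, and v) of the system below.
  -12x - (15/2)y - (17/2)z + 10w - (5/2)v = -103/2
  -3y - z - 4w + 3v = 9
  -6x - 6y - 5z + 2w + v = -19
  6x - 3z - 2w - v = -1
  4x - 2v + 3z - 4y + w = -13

infinitely many solutions

Row-reduce:
R1 ← R1 / (-12).
R3 ← R3 + 6·R1.
R4 ← R4 − 6·R1.
R5 ← R5 − 4·R1.
R2 ← R2 / (-3).
R1 ← R1 − 5/8·R2.
R3 ← R3 + 9/4·R2.
R4 ← R4 + 15/4·R2.
R5 ← R5 + 13/2·R2.
Swap R3 and R4.
R3 ← R3 / (-6).
R1 ← R1 − 1/2·R3.
R2 ← R2 − 1/3·R3.
R5 ← R5 − 7/3·R3.
Swap R4 and R5.
R4 ← R4 / (145/9).
R1 ← R1 + 1·R4.
R2 ← R2 − 16/9·R4.
R3 ← R3 + 4/3·R4.
Rank is 4 with 5 unknowns, leaving v free.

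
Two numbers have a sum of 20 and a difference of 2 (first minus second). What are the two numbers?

Let x = first number, y = second number.
  y + x = 20
  x - y = 2
From equation 1: x = 20 − y.
Substitute into equation 2 and solve: y = 9.
Then x = 11.

first number: 11, second number: 9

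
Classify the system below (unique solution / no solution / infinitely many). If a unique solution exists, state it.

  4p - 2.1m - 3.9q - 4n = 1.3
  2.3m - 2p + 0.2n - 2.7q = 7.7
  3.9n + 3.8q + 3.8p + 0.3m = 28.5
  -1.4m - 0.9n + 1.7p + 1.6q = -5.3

m = 5, n = 4, p = 5, q = -2

Row-reduce the augmented matrix:
R1 ← R1 / (-21/10).
R2 ← R2 − 23/10·R1.
R3 ← R3 − 3/10·R1.
R4 ← R4 + 7/5·R1.
R2 ← R2 / (-439/105).
R1 ← R1 − 40/21·R2.
R3 ← R3 − 233/70·R2.
R4 ← R4 − 53/30·R2.
R3 ← R3 / (13756/2195).
R1 ← R1 + 360/439·R3.
R2 ← R2 + 250/439·R3.
R4 ← R4 − 173/4390·R3.
R4 ← R4 / (349051/275120).
R1 ← R1 + 5574/3439·R4.
R2 ← R2 − 20053/13756·R4.
R3 ← R3 + 10129/27512·R4.
Reading off the reduced rows gives m = 5, n = 4, p = 5, q = -2.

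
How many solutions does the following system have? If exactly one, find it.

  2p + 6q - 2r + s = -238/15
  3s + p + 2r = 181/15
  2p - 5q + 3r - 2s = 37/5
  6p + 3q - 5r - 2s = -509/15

p = -5/3, q = -5/3, r = 8/3, s = 14/5

Row-reduce the augmented matrix:
R1 ← R1 / (2).
R2 ← R2 − 1·R1.
R3 ← R3 − 2·R1.
R4 ← R4 − 6·R1.
R2 ← R2 / (-3).
R1 ← R1 − 3·R2.
R3 ← R3 + 11·R2.
R4 ← R4 + 15·R2.
R3 ← R3 / (-6).
R1 ← R1 − 2·R3.
R2 ← R2 + 1·R3.
R4 ← R4 + 14·R3.
R4 ← R4 / (98/9).
R1 ← R1 + 19/18·R4.
R2 ← R2 − 43/36·R4.
R3 ← R3 − 73/36·R4.
Reading off the reduced rows gives p = -5/3, q = -5/3, r = 8/3, s = 14/5.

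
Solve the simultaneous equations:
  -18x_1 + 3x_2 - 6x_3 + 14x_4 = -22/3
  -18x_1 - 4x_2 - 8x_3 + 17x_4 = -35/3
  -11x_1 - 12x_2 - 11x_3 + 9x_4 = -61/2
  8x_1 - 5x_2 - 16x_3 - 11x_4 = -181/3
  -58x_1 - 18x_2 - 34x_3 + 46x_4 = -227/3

Row-reduce the augmented matrix:
R1 ← R1 / (-18).
R2 ← R2 + 18·R1.
R3 ← R3 + 11·R1.
R4 ← R4 − 8·R1.
R5 ← R5 + 58·R1.
R2 ← R2 / (-7).
R1 ← R1 + 1/6·R2.
R3 ← R3 + 83/6·R2.
R4 ← R4 + 11/3·R2.
R5 ← R5 + 83/3·R2.
R3 ← R3 / (-71/21).
R1 ← R1 − 8/21·R3.
R2 ← R2 − 2/7·R3.
R4 ← R4 + 370/21·R3.
R5 ← R5 + 142/21·R3.
R4 ← R4 / (4735/213).
R1 ← R1 + 625/426·R4.
R2 ← R2 + 190/213·R4.
R3 ← R3 − 691/426·R4.
R5 reduces to 0 = 0, so the extra equation is consistent.
Reading off the reduced rows gives x_1 = 1/2, x_2 = 1/3, x_3 = 3, x_4 = 4/3.

x_1 = 1/2, x_2 = 1/3, x_3 = 3, x_4 = 4/3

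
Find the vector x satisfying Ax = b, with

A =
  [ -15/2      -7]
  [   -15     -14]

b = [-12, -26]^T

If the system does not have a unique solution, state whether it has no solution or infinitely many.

no solution

Row-reduce:
R1 ← R1 / (-15/2).
R2 ← R2 + 15·R1.
Row 2 reduces to 0 = -2, a contradiction. The system is inconsistent.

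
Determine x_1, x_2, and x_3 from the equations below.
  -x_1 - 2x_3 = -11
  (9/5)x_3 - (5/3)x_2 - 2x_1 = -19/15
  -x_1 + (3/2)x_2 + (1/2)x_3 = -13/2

Row-reduce the augmented matrix:
R1 ← R1 / (-1).
R2 ← R2 + 2·R1.
R3 ← R3 + 1·R1.
R2 ← R2 / (-5/3).
R3 ← R3 − 3/2·R2.
R3 ← R3 / (193/25).
R1 ← R1 − 2·R3.
R2 ← R2 + 87/25·R3.
Reading off the reduced rows gives x_1 = 5, x_2 = -2, x_3 = 3.

x_1 = 5, x_2 = -2, x_3 = 3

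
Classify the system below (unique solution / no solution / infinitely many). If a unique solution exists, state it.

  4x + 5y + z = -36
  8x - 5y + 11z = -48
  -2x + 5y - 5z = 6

infinitely many solutions

Row-reduce:
R1 ← R1 / (4).
R2 ← R2 − 8·R1.
R3 ← R3 + 2·R1.
R2 ← R2 / (-15).
R1 ← R1 − 5/4·R2.
R3 ← R3 − 15/2·R2.
Rank is 2 with 3 unknowns, leaving z free.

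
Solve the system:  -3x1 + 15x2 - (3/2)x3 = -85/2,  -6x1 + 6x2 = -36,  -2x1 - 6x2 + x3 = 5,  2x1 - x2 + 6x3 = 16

Row-reduce:
R1 ← R1 / (-3).
R2 ← R2 + 6·R1.
R3 ← R3 + 2·R1.
R4 ← R4 − 2·R1.
R2 ← R2 / (-24).
R1 ← R1 + 5·R2.
R3 ← R3 + 16·R2.
R4 ← R4 − 9·R2.
Swap R3 and R4.
R3 ← R3 / (49/8).
R1 ← R1 + 1/8·R3.
R2 ← R2 + 1/8·R3.
Row 4 reduces to 0 = 2/3, a contradiction. The system is inconsistent.

no solution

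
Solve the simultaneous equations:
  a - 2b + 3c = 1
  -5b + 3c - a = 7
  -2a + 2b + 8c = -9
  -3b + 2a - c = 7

Row-reduce:
R2 ← R2 + 1·R1.
R3 ← R3 + 2·R1.
R4 ← R4 − 2·R1.
R2 ← R2 / (-7).
R1 ← R1 + 2·R2.
R3 ← R3 + 2·R2.
R4 ← R4 − 1·R2.
R3 ← R3 / (86/7).
R1 ← R1 − 9/7·R3.
R2 ← R2 + 6/7·R3.
R4 ← R4 + 43/7·R3.
Row 4 reduces to 0 = 3/2, a contradiction. The system is inconsistent.

no solution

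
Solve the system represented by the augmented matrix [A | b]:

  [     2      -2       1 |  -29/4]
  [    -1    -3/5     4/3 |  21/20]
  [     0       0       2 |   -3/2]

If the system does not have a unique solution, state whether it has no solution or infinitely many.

x_1 = -5/2, x_2 = 3/4, x_3 = -3/4

Row-reduce the augmented matrix:
R1 ← R1 / (2).
R2 ← R2 + 1·R1.
R2 ← R2 / (-8/5).
R1 ← R1 + 1·R2.
R3 ← R3 / (2).
R1 ← R1 + 31/48·R3.
R2 ← R2 + 55/48·R3.
Reading off the reduced rows gives x_1 = -5/2, x_2 = 3/4, x_3 = -3/4.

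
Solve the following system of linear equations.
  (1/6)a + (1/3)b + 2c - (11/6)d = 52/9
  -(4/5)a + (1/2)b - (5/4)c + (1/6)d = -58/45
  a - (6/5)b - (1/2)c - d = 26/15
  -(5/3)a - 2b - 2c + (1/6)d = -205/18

a = 3, b = 3, c = 0, d = -7/3

Row-reduce the augmented matrix:
R1 ← R1 / (1/6).
R2 ← R2 + 4/5·R1.
R3 ← R3 − 1·R1.
R4 ← R4 + 5/3·R1.
R2 ← R2 / (21/10).
R1 ← R1 − 2·R2.
R3 ← R3 + 16/5·R2.
R4 ← R4 − 4/3·R2.
R3 ← R3 / (47/210).
R1 ← R1 − 85/21·R3.
R2 ← R2 − 167/42·R3.
R4 ← R4 − 800/63·R3.
R4 ← R4 / (140735/846).
R1 ← R1 − 7655/141·R4.
R2 ← R2 − 7325/141·R4.
R3 ← R3 + 1988/141·R4.
Reading off the reduced rows gives a = 3, b = 3, c = 0, d = -7/3.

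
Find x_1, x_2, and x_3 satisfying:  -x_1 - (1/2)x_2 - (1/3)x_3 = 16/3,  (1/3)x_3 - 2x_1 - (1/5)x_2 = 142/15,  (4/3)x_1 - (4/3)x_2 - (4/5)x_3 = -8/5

x_1 = -4, x_2 = -4, x_3 = 2

Row-reduce the augmented matrix:
R1 ← R1 / (-1).
R2 ← R2 + 2·R1.
R3 ← R3 − 4/3·R1.
R2 ← R2 / (4/5).
R1 ← R1 − 1/2·R2.
R3 ← R3 + 2·R2.
R3 ← R3 / (113/90).
R1 ← R1 + 7/24·R3.
R2 ← R2 − 5/4·R3.
Reading off the reduced rows gives x_1 = -4, x_2 = -4, x_3 = 2.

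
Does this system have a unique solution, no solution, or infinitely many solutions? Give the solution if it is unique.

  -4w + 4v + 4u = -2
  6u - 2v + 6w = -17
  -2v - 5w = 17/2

u = -3/2, v = -1/2, w = -3/2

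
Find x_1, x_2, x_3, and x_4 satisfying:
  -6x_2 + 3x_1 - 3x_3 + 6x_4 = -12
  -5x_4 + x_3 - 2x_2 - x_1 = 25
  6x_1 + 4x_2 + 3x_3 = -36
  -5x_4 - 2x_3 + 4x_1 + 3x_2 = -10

x_1 = -4, x_2 = -3, x_3 = 0, x_4 = -3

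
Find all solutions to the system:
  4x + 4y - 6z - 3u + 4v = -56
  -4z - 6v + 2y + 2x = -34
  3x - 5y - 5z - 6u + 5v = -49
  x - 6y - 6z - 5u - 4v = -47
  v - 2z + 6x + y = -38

Row-reduce the augmented matrix:
R1 ← R1 / (4).
R2 ← R2 − 2·R1.
R3 ← R3 − 3·R1.
R4 ← R4 − 1·R1.
R5 ← R5 − 6·R1.
Swap R2 and R3.
R2 ← R2 / (-8).
R1 ← R1 − 1·R2.
R4 ← R4 + 7·R2.
R5 ← R5 + 5·R2.
R3 ← R3 / (-1).
R1 ← R1 + 25/16·R3.
R2 ← R2 − 1/16·R3.
R4 ← R4 + 65/16·R3.
R5 ← R5 − 117/16·R3.
R4 ← R4 / (-113/16).
R1 ← R1 + 57/16·R4.
R2 ← R2 − 9/16·R4.
R3 ← R3 + 3/2·R4.
R5 ← R5 − 285/16·R4.
R5 ← R5 / (22/113).
R1 ← R1 − 86/113·R5.
R2 ← R2 − 147/113·R5.
R3 ← R3 − 286/113·R5.
R4 ← R4 + 412/113·R5.
Reading off the reduced rows gives x = -5, y = -1, z = 4, u = 4, v = 1.

x = -5, y = -1, z = 4, u = 4, v = 1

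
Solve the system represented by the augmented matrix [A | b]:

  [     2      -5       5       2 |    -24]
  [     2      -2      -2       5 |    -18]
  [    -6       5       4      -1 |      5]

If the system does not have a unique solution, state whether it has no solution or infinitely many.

Row-reduce:
R1 ← R1 / (2).
R2 ← R2 − 2·R1.
R3 ← R3 + 6·R1.
R2 ← R2 / (3).
R1 ← R1 + 5/2·R2.
R3 ← R3 + 10·R2.
R3 ← R3 / (-13/3).
R1 ← R1 + 10/3·R3.
R2 ← R2 + 7/3·R3.
Rank is 3 with 4 unknowns, leaving x_4 free.

infinitely many solutions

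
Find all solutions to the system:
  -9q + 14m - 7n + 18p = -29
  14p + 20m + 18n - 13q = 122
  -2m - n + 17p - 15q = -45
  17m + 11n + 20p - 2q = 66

Row-reduce the augmented matrix:
R1 ← R1 / (14).
R2 ← R2 − 20·R1.
R3 ← R3 + 2·R1.
R4 ← R4 − 17·R1.
R2 ← R2 / (28).
R1 ← R1 + 1/2·R2.
R3 ← R3 + 2·R2.
R4 ← R4 − 39/2·R2.
R3 ← R3 / (918/49).
R1 ← R1 − 211/196·R3.
R2 ← R2 + 41/98·R3.
R4 ← R4 − 1235/196·R3.
R4 ← R4 / (106553/7344).
R1 ← R1 − 2137/7344·R4.
R2 ← R2 + 1355/3672·R4.
R3 ← R3 + 1597/1836·R4.
Reading off the reduced rows gives m = 3, n = 5, p = -2, q = 0.

m = 3, n = 5, p = -2, q = 0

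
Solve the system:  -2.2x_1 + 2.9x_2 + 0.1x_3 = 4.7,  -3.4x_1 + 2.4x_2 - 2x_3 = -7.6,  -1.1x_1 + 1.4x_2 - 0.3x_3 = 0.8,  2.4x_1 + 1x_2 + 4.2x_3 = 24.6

Row-reduce the augmented matrix:
R1 ← R1 / (-11/5).
R2 ← R2 + 17/5·R1.
R3 ← R3 + 11/10·R1.
R4 ← R4 − 12/5·R1.
R2 ← R2 / (-229/110).
R1 ← R1 + 29/22·R2.
R3 ← R3 + 1/20·R2.
R4 ← R4 − 229/55·R2.
R3 ← R3 / (-683/2290).
R1 ← R1 − 302/229·R3.
R2 ← R2 − 237/229·R3.
R4 reduces to 0 = 0, so the extra equation is consistent.
Reading off the reduced rows gives x_1 = 2, x_2 = 3, x_3 = 4.

x_1 = 2, x_2 = 3, x_3 = 4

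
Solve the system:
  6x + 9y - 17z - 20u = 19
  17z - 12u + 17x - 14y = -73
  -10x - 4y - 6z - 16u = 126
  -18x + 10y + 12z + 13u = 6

x = -6, y = -4, z = -3, u = -2

Row-reduce the augmented matrix:
R1 ← R1 / (6).
R2 ← R2 − 17·R1.
R3 ← R3 + 10·R1.
R4 ← R4 + 18·R1.
R2 ← R2 / (-79/2).
R1 ← R1 − 3/2·R2.
R3 ← R3 − 11·R2.
R4 ← R4 − 37·R2.
R3 ← R3 / (-3836/237).
R1 ← R1 + 85/237·R3.
R2 ← R2 + 391/237·R3.
R4 ← R4 − 5224/237·R3.
R4 ← R4 / (-53133/959).
R1 ← R1 + 786/959·R4.
R2 ← R2 − 2522/959·R4.
R3 ← R3 − 2186/959·R4.
Reading off the reduced rows gives x = -6, y = -4, z = -3, u = -2.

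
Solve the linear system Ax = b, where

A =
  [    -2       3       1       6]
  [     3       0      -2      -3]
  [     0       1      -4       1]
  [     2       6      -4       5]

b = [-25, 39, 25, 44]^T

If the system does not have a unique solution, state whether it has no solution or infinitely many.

Row-reduce the augmented matrix:
R1 ← R1 / (-2).
R2 ← R2 − 3·R1.
R4 ← R4 − 2·R1.
R2 ← R2 / (9/2).
R1 ← R1 + 3/2·R2.
R3 ← R3 − 1·R2.
R4 ← R4 − 9·R2.
R3 ← R3 / (-35/9).
R1 ← R1 + 2/3·R3.
R2 ← R2 + 1/9·R3.
R4 ← R4 + 2·R3.
R4 ← R4 / (-29/35).
R1 ← R1 + 33/35·R4.
R2 ← R2 − 47/35·R4.
R3 ← R3 − 3/35·R4.
Reading off the reduced rows gives x_1 = 5, x_2 = 5, x_3 = -6, x_4 = -4.

x_1 = 5, x_2 = 5, x_3 = -6, x_4 = -4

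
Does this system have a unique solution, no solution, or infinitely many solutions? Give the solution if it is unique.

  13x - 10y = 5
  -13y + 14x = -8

x = 5, y = 6

Row-reduce the augmented matrix:
R1 ← R1 / (13).
R2 ← R2 − 14·R1.
R2 ← R2 / (-29/13).
R1 ← R1 + 10/13·R2.
Reading off the reduced rows gives x = 5, y = 6.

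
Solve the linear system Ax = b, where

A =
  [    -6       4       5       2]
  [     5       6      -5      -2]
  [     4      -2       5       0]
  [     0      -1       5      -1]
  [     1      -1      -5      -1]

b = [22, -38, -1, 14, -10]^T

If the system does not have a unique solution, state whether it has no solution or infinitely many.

no solution

Row-reduce:
R1 ← R1 / (-6).
R2 ← R2 − 5·R1.
R3 ← R3 − 4·R1.
R5 ← R5 − 1·R1.
R2 ← R2 / (28/3).
R1 ← R1 + 2/3·R2.
R3 ← R3 − 2/3·R2.
R4 ← R4 + 1·R2.
R5 ← R5 + 1/3·R2.
R3 ← R3 / (235/28).
R1 ← R1 + 25/28·R3.
R2 ← R2 + 5/56·R3.
R4 ← R4 − 275/56·R3.
R5 ← R5 + 235/56·R3.
R4 ← R4 / (-86/47).
R1 ← R1 + 10/47·R4.
R2 ← R2 + 1/47·R4.
R3 ← R3 − 38/235·R4.
Row 5 reduces to 0 = 1/2, a contradiction. The system is inconsistent.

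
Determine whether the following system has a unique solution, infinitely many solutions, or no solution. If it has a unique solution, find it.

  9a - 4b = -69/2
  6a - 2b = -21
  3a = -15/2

Row-reduce the augmented matrix:
R1 ← R1 / (9).
R2 ← R2 − 6·R1.
R3 ← R3 − 3·R1.
R2 ← R2 / (2/3).
R1 ← R1 + 4/9·R2.
R3 ← R3 − 4/3·R2.
R3 reduces to 0 = 0, so the extra equation is consistent.
Reading off the reduced rows gives a = -5/2, b = 3.

a = -5/2, b = 3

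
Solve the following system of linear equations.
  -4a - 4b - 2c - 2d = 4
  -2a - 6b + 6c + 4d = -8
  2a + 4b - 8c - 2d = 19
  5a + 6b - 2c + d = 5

no solution

Row-reduce:
R1 ← R1 / (-4).
R2 ← R2 + 2·R1.
R3 ← R3 − 2·R1.
R4 ← R4 − 5·R1.
R2 ← R2 / (-4).
R1 ← R1 − 1·R2.
R3 ← R3 − 2·R2.
R4 ← R4 − 1·R2.
R3 ← R3 / (-11/2).
R1 ← R1 − 9/4·R3.
R2 ← R2 + 7/4·R3.
R4 ← R4 + 11/4·R3.
Row 4 reduces to 0 = -1/2, a contradiction. The system is inconsistent.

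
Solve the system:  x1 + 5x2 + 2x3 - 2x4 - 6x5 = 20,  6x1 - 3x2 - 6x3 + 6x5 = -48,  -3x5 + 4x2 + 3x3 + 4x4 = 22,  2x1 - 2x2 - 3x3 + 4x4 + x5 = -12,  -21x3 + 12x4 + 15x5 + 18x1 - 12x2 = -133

no solution

Row-reduce:
R2 ← R2 − 6·R1.
R4 ← R4 − 2·R1.
R5 ← R5 − 18·R1.
R2 ← R2 / (-33).
R1 ← R1 − 5·R2.
R3 ← R3 − 4·R2.
R4 ← R4 + 12·R2.
R5 ← R5 + 102·R2.
R3 ← R3 / (9/11).
R1 ← R1 + 8/11·R3.
R2 ← R2 − 6/11·R3.
R4 ← R4 + 5/11·R3.
R5 ← R5 + 15/11·R3.
R4 ← R4 / (20/3).
R1 ← R1 − 14/3·R4.
R2 ← R2 + 4·R4.
R3 ← R3 − 20/3·R4.
R5 ← R5 − 20·R4.
Row 5 reduces to 0 = -1, a contradiction. The system is inconsistent.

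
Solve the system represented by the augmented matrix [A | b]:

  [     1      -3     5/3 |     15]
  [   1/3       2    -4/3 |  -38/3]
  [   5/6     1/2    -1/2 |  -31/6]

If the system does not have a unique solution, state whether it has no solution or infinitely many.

Row-reduce:
R2 ← R2 − 1/3·R1.
R3 ← R3 − 5/6·R1.
R2 ← R2 / (3).
R1 ← R1 + 3·R2.
R3 ← R3 − 3·R2.
Rank is 2 with 3 unknowns, leaving x_3 free.

infinitely many solutions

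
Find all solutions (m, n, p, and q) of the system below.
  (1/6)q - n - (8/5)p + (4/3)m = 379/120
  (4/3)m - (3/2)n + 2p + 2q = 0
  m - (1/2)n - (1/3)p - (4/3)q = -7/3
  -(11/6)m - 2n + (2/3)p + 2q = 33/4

Row-reduce the augmented matrix:
R1 ← R1 / (4/3).
R2 ← R2 − 4/3·R1.
R3 ← R3 − 1·R1.
R4 ← R4 + 11/6·R1.
R2 ← R2 / (-1/2).
R1 ← R1 + 3/4·R2.
R3 ← R3 − 1/4·R2.
R4 ← R4 + 27/8·R2.
R3 ← R3 / (8/3).
R1 ← R1 + 33/5·R3.
R2 ← R2 + 36/5·R3.
R4 ← R4 + 155/6·R3.
R4 ← R4 / (-5911/384).
R1 ← R1 + 1269/320·R4.
R2 ← R2 + 1231/240·R4.
R3 ← R3 + 13/64·R4.
Reading off the reduced rows gives m = -3/2, n = -5/3, p = -2, q = 7/4.

m = -3/2, n = -5/3, p = -2, q = 7/4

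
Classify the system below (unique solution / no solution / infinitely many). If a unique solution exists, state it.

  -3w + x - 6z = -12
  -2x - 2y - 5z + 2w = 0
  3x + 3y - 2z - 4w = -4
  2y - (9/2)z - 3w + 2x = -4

infinitely many solutions

Row-reduce:
R2 ← R2 + 2·R1.
R3 ← R3 − 3·R1.
R4 ← R4 − 2·R1.
R2 ← R2 / (-2).
R3 ← R3 − 3·R2.
R4 ← R4 − 2·R2.
R3 ← R3 / (-19/2).
R1 ← R1 + 6·R3.
R2 ← R2 − 17/2·R3.
R4 ← R4 + 19/2·R3.
Rank is 3 with 4 unknowns, leaving w free.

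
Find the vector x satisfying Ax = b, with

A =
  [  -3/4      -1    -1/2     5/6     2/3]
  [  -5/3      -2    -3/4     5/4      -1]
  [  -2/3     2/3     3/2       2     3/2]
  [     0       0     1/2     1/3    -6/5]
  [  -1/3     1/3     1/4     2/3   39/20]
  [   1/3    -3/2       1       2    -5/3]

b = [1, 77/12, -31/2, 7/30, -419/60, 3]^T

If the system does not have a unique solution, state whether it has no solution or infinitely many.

no solution

Row-reduce:
R1 ← R1 / (-3/4).
R2 ← R2 + 5/3·R1.
R3 ← R3 + 2/3·R1.
R5 ← R5 + 1/3·R1.
R6 ← R6 − 1/3·R1.
R2 ← R2 / (2/9).
R1 ← R1 − 4/3·R2.
R3 ← R3 − 14/9·R2.
R5 ← R5 − 7/9·R2.
R6 ← R6 + 35/18·R2.
R3 ← R3 / (-7/12).
R1 ← R1 + 3/2·R3.
R2 ← R2 − 13/8·R3.
R4 ← R4 − 1/2·R3.
R5 ← R5 + 19/24·R3.
R6 ← R6 − 63/16·R3.
R4 ← R4 / (211/42).
R1 ← R1 + 81/7·R4.
R2 ← R2 − 351/28·R4.
R3 ← R3 + 197/21·R4.
R5 ← R5 + 211/42·R4.
R6 ← R6 − 817/24·R4.
Swap R5 and R6.
R5 ← R5 / (19113/8440).
R1 ← R1 − 339/1055·R5.
R2 ← R2 − 15411/4220·R5.
R3 ← R3 + 13672/3165·R5.
R4 ← R4 − 3038/1055·R5.
Row 6 reduces to 0 = 1, a contradiction. The system is inconsistent.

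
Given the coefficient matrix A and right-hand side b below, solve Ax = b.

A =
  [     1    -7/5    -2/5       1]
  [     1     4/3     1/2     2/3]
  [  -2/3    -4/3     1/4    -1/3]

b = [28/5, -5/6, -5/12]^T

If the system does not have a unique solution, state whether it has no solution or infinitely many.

infinitely many solutions

Row-reduce:
R2 ← R2 − 1·R1.
R3 ← R3 + 2/3·R1.
R2 ← R2 / (41/15).
R1 ← R1 + 7/5·R2.
R3 ← R3 + 34/15·R2.
R3 ← R3 / (359/492).
R1 ← R1 − 5/82·R3.
R2 ← R2 − 27/82·R3.
Rank is 3 with 4 unknowns, leaving x_4 free.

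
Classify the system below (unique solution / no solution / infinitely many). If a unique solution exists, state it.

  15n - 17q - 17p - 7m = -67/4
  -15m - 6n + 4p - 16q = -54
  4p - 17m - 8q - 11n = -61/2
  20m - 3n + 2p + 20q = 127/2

Row-reduce the augmented matrix:
R1 ← R1 / (-7).
R2 ← R2 + 15·R1.
R3 ← R3 + 17·R1.
R4 ← R4 − 20·R1.
R2 ← R2 / (-267/7).
R1 ← R1 + 15/7·R2.
R3 ← R3 + 332/7·R2.
R4 ← R4 − 279/7·R2.
R3 ← R3 / (-1331/267).
R1 ← R1 − 14/89·R3.
R2 ← R2 + 283/267·R3.
R4 ← R4 + 385/89·R3.
R4 ← R4 / (-1702/121).
R1 ← R1 − 2036/1331·R4.
R2 ← R2 + 2944/1331·R4.
R3 ← R3 + 2105/1331·R4.
Reading off the reduced rows gives m = 1, n = -3/2, p = -3, q = 9/4.

m = 1, n = -3/2, p = -3, q = 9/4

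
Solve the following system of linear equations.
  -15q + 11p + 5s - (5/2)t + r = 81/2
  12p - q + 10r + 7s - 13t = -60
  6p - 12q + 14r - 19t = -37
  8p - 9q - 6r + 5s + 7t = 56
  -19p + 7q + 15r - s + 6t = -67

no solution

Row-reduce:
R1 ← R1 / (11).
R2 ← R2 − 12·R1.
R3 ← R3 − 6·R1.
R4 ← R4 − 8·R1.
R5 ← R5 + 19·R1.
R2 ← R2 / (169/11).
R1 ← R1 + 15/11·R2.
R3 ← R3 + 42/11·R2.
R4 ← R4 − 21/11·R2.
R5 ← R5 + 208/11·R2.
R3 ← R3 / (2648/169).
R1 ← R1 − 149/169·R3.
R2 ← R2 − 98/169·R3.
R4 ← R4 + 1324/169·R3.
R5 ← R5 − 360/13·R3.
Swap R4 and R5.
R4 ← R4 / (4528/331).
R1 ← R1 − 479/662·R4.
R2 ← R2 − 62/331·R4.
R3 ← R3 + 99/662·R4.
Row 5 reduces to 0 = -3, a contradiction. The system is inconsistent.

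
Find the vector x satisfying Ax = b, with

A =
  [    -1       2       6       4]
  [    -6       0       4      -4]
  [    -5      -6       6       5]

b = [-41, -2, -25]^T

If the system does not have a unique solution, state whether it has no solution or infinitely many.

infinitely many solutions

Row-reduce:
R1 ← R1 / (-1).
R2 ← R2 + 6·R1.
R3 ← R3 + 5·R1.
R2 ← R2 / (-12).
R1 ← R1 + 2·R2.
R3 ← R3 + 16·R2.
R3 ← R3 / (56/3).
R1 ← R1 + 2/3·R3.
R2 ← R2 − 8/3·R3.
Rank is 3 with 4 unknowns, leaving x_4 free.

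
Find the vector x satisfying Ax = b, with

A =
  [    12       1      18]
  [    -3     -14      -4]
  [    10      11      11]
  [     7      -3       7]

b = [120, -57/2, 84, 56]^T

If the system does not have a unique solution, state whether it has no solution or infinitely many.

Row-reduce:
R1 ← R1 / (12).
R2 ← R2 + 3·R1.
R3 ← R3 − 10·R1.
R4 ← R4 − 7·R1.
R2 ← R2 / (-55/4).
R1 ← R1 − 1/12·R2.
R3 ← R3 − 61/6·R2.
R4 ← R4 + 43/12·R2.
R3 ← R3 / (-599/165).
R1 ← R1 − 248/165·R3.
R2 ← R2 + 2/55·R3.
R4 ← R4 + 599/165·R3.
Row 4 reduces to 0 = 1/2, a contradiction. The system is inconsistent.

no solution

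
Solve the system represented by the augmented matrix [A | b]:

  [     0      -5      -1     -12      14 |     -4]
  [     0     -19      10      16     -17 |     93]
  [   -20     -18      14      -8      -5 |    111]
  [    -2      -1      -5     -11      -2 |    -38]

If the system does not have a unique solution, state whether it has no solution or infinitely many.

infinitely many solutions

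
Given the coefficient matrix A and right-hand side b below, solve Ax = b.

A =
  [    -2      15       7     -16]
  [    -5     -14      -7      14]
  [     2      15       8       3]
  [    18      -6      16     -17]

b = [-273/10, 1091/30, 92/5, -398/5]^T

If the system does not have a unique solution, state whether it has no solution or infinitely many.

x_1 = -2, x_2 = 2/3, x_3 = 1/2, x_4 = 14/5

Row-reduce the augmented matrix:
R1 ← R1 / (-2).
R2 ← R2 + 5·R1.
R3 ← R3 − 2·R1.
R4 ← R4 − 18·R1.
R2 ← R2 / (-103/2).
R1 ← R1 + 15/2·R2.
R3 ← R3 − 30·R2.
R4 ← R4 − 129·R2.
R3 ← R3 / (75/103).
R1 ← R1 − 7/103·R3.
R2 ← R2 − 49/103·R3.
R4 ← R4 − 1816/103·R3.
R4 ← R4 / (-35447/75).
R1 ← R1 + 119/75·R4.
R2 ← R2 + 983/75·R4.
R3 ← R3 − 1901/75·R4.
Reading off the reduced rows gives x_1 = -2, x_2 = 2/3, x_3 = 1/2, x_4 = 14/5.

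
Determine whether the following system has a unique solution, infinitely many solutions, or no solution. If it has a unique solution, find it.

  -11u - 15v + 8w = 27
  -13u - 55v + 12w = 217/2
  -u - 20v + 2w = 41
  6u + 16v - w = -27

no solution

Row-reduce:
R1 ← R1 / (-11).
R2 ← R2 + 13·R1.
R3 ← R3 + 1·R1.
R4 ← R4 − 6·R1.
R2 ← R2 / (-410/11).
R1 ← R1 − 15/11·R2.
R3 ← R3 + 205/11·R2.
R4 ← R4 − 86/11·R2.
Swap R3 and R4.
R3 ← R3 / (799/205).
R1 ← R1 + 26/41·R3.
R2 ← R2 + 14/205·R3.
Row 4 reduces to 0 = 1/4, a contradiction. The system is inconsistent.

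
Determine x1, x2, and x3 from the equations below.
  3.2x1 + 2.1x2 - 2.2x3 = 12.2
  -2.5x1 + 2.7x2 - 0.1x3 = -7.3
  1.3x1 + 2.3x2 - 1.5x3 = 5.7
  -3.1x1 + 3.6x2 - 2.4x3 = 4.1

x1 = 1, x2 = -2, x3 = -6

Row-reduce the augmented matrix:
R1 ← R1 / (16/5).
R2 ← R2 + 5/2·R1.
R3 ← R3 − 13/10·R1.
R4 ← R4 + 31/10·R1.
R2 ← R2 / (1389/320).
R1 ← R1 − 21/32·R2.
R3 ← R3 − 463/320·R2.
R4 ← R4 − 1803/320·R2.
Swap R3 and R4.
R3 ← R3 / (-10049/4630).
R1 ← R1 + 191/463·R3.
R2 ← R2 + 194/463·R3.
R4 reduces to 0 = 0, so the extra equation is consistent.
Reading off the reduced rows gives x1 = 1, x2 = -2, x3 = -6.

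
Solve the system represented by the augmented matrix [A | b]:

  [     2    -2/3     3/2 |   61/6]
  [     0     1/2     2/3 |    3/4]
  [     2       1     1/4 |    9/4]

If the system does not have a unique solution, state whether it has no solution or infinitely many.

x_1 = 2, x_2 = -5/2, x_3 = 3

Row-reduce the augmented matrix:
R1 ← R1 / (2).
R3 ← R3 − 2·R1.
R2 ← R2 / (1/2).
R1 ← R1 + 1/3·R2.
R3 ← R3 − 5/3·R2.
R3 ← R3 / (-125/36).
R1 ← R1 − 43/36·R3.
R2 ← R2 − 4/3·R3.
Reading off the reduced rows gives x_1 = 2, x_2 = -5/2, x_3 = 3.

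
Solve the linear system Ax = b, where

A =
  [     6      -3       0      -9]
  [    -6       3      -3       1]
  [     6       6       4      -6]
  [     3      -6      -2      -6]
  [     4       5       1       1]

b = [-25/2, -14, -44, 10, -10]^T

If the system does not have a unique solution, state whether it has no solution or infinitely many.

no solution

Row-reduce:
R1 ← R1 / (6).
R2 ← R2 + 6·R1.
R3 ← R3 − 6·R1.
R4 ← R4 − 3·R1.
R5 ← R5 − 4·R1.
Swap R2 and R3.
R2 ← R2 / (9).
R1 ← R1 + 1/2·R2.
R4 ← R4 + 9/2·R2.
R5 ← R5 − 7·R2.
R3 ← R3 / (-3).
R1 ← R1 − 2/9·R3.
R2 ← R2 − 4/9·R3.
R5 ← R5 + 19/9·R3.
Swap R4 and R5.
R4 ← R4 / (278/27).
R1 ← R1 + 52/27·R4.
R2 ← R2 + 23/27·R4.
R3 ← R3 − 8/3·R4.
Row 5 reduces to 0 = 1/2, a contradiction. The system is inconsistent.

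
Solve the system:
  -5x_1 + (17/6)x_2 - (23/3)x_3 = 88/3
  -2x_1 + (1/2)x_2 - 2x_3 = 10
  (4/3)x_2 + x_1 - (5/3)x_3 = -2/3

infinitely many solutions

Row-reduce:
R1 ← R1 / (-5).
R2 ← R2 + 2·R1.
R3 ← R3 − 1·R1.
R2 ← R2 / (-19/30).
R1 ← R1 + 17/30·R2.
R3 ← R3 − 19/10·R2.
Rank is 2 with 3 unknowns, leaving x_3 free.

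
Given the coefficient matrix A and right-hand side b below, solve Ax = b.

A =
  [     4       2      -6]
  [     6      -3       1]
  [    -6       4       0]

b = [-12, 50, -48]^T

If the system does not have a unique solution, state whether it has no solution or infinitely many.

Row-reduce the augmented matrix:
R1 ← R1 / (4).
R2 ← R2 − 6·R1.
R3 ← R3 + 6·R1.
R2 ← R2 / (-6).
R1 ← R1 − 1/2·R2.
R3 ← R3 − 7·R2.
R3 ← R3 / (8/3).
R1 ← R1 + 2/3·R3.
R2 ← R2 + 5/3·R3.
Reading off the reduced rows gives x_1 = 6, x_2 = -3, x_3 = 5.

x_1 = 6, x_2 = -3, x_3 = 5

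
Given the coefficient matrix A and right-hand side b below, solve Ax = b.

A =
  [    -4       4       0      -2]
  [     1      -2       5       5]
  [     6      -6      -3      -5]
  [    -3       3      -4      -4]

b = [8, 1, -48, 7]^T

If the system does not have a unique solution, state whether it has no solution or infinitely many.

x_1 = -1, x_2 = 4, x_3 = -4, x_4 = 6

Row-reduce the augmented matrix:
R1 ← R1 / (-4).
R2 ← R2 − 1·R1.
R3 ← R3 − 6·R1.
R4 ← R4 + 3·R1.
R2 ← R2 / (-1).
R1 ← R1 + 1·R2.
R3 ← R3 / (-3).
R1 ← R1 + 5·R3.
R2 ← R2 + 5·R3.
R4 ← R4 + 4·R3.
R4 ← R4 / (49/6).
R1 ← R1 − 28/3·R4.
R2 ← R2 − 53/6·R4.
R3 ← R3 − 8/3·R4.
Reading off the reduced rows gives x_1 = -1, x_2 = 4, x_3 = -4, x_4 = 6.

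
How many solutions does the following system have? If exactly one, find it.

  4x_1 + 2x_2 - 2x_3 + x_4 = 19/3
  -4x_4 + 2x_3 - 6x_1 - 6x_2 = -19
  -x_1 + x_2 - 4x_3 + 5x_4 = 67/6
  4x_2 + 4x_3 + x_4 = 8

x_1 = 1/3, x_2 = 3/2, x_3 = 0, x_4 = 2

Row-reduce the augmented matrix:
R1 ← R1 / (4).
R2 ← R2 + 6·R1.
R3 ← R3 + 1·R1.
R2 ← R2 / (-3).
R1 ← R1 − 1/2·R2.
R3 ← R3 − 3/2·R2.
R4 ← R4 − 4·R2.
R3 ← R3 / (-5).
R1 ← R1 + 2/3·R3.
R2 ← R2 − 1/3·R3.
R4 ← R4 − 8/3·R3.
R4 ← R4 / (-1/5).
R1 ← R1 + 7/10·R4.
R2 ← R2 − 11/10·R4.
R3 ← R3 + 4/5·R4.
Reading off the reduced rows gives x_1 = 1/3, x_2 = 3/2, x_3 = 0, x_4 = 2.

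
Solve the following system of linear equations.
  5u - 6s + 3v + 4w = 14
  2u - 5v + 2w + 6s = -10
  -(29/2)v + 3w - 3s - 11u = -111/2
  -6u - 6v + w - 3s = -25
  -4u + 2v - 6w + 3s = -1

no solution

Row-reduce:
R1 ← R1 / (5).
R2 ← R2 − 2·R1.
R3 ← R3 + 11·R1.
R4 ← R4 + 6·R1.
R5 ← R5 + 4·R1.
R2 ← R2 / (-31/5).
R1 ← R1 − 3/5·R2.
R3 ← R3 + 79/10·R2.
R4 ← R4 + 12/5·R2.
R5 ← R5 − 22/5·R2.
R3 ← R3 / (350/31).
R1 ← R1 − 26/31·R3.
R2 ← R2 + 2/31·R3.
R4 ← R4 − 175/31·R3.
R5 ← R5 + 78/31·R3.
Swap R4 and R5.
R4 ← R4 / (-321/175).
R1 ← R1 − 282/175·R4.
R2 ← R2 + 264/175·R4.
R3 ← R3 + 417/175·R4.
Row 5 reduces to 0 = 1/4, a contradiction. The system is inconsistent.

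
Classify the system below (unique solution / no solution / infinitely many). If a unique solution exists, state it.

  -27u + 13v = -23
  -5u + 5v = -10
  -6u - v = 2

Row-reduce:
R1 ← R1 / (-27).
R2 ← R2 + 5·R1.
R3 ← R3 + 6·R1.
R2 ← R2 / (70/27).
R1 ← R1 + 13/27·R2.
R3 ← R3 + 35/9·R2.
Row 3 reduces to 0 = -3/2, a contradiction. The system is inconsistent.

no solution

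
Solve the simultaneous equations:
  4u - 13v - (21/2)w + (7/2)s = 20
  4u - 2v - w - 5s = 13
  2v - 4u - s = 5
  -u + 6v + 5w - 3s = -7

no solution

Row-reduce:
R1 ← R1 / (4).
R2 ← R2 − 4·R1.
R3 ← R3 + 4·R1.
R4 ← R4 + 1·R1.
R2 ← R2 / (11).
R1 ← R1 + 13/4·R2.
R3 ← R3 + 11·R2.
R4 ← R4 − 11/4·R2.
R3 ← R3 / (-1).
R1 ← R1 − 2/11·R3.
R2 ← R2 − 19/22·R3.
Row 4 reduces to 0 = -1/4, a contradiction. The system is inconsistent.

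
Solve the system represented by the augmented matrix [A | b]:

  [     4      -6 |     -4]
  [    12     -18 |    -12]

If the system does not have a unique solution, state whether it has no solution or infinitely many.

infinitely many solutions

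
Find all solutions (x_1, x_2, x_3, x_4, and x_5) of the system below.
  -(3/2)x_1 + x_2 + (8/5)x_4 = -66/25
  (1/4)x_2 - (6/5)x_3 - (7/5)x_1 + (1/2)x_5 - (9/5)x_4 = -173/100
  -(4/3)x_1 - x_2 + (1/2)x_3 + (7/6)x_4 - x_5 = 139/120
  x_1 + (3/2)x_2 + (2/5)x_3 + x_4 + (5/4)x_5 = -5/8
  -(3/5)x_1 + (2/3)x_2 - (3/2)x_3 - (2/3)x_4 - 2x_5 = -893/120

Row-reduce the augmented matrix:
R1 ← R1 / (-3/2).
R2 ← R2 + 7/5·R1.
R3 ← R3 + 4/3·R1.
R4 ← R4 − 1·R1.
R5 ← R5 + 3/5·R1.
R2 ← R2 / (-41/60).
R1 ← R1 + 2/3·R2.
R3 ← R3 + 17/9·R2.
R4 ← R4 − 13/6·R2.
R5 ← R5 − 4/15·R2.
R3 ← R3 / (313/82).
R1 ← R1 − 48/41·R3.
R2 ← R2 − 72/41·R3.
R4 ← R4 + 698/205·R3.
R5 ← R5 + 807/410·R3.
R4 ← R4 / (-11341/23475).
R1 ← R1 + 888/1565·R4.
R2 ← R2 − 1172/1565·R4.
R3 ← R3 − 10883/4695·R4.
R5 ← R5 − 92521/46950·R4.
R5 ← R5 / (-3343/24744).
R1 ← R1 + 610/1031·R5.
R2 ← R2 − 1511/1031·R5.
R3 ← R3 − 11485/4124·R5.
R4 ← R4 + 6065/4124·R5.
Reading off the reduced rows gives x_1 = 0, x_2 = -2, x_3 = 9/4, x_4 = -2/5, x_5 = 3/2.

x_1 = 0, x_2 = -2, x_3 = 9/4, x_4 = -2/5, x_5 = 3/2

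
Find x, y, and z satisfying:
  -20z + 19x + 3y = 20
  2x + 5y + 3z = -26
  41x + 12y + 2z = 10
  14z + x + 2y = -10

x = 2, y = -6, z = 0

Row-reduce the augmented matrix:
R1 ← R1 / (19).
R2 ← R2 − 2·R1.
R3 ← R3 − 41·R1.
R4 ← R4 − 1·R1.
R2 ← R2 / (89/19).
R1 ← R1 − 3/19·R2.
R3 ← R3 − 105/19·R2.
R4 ← R4 − 35/19·R2.
R3 ← R3 / (3483/89).
R1 ← R1 + 109/89·R3.
R2 ← R2 − 97/89·R3.
R4 ← R4 − 1161/89·R3.
R4 reduces to 0 = 0, so the extra equation is consistent.
Reading off the reduced rows gives x = 2, y = -6, z = 0.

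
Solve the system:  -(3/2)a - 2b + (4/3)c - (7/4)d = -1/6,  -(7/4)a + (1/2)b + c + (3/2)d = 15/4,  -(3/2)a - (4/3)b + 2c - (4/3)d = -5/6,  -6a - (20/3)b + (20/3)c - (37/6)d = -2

Row-reduce:
R1 ← R1 / (-3/2).
R2 ← R2 + 7/4·R1.
R3 ← R3 + 3/2·R1.
R4 ← R4 + 6·R1.
R2 ← R2 / (17/6).
R1 ← R1 − 4/3·R2.
R3 ← R3 − 2/3·R2.
R4 ← R4 − 4/3·R2.
R3 ← R3 / (122/153).
R1 ← R1 + 32/51·R3.
R2 ← R2 + 10/51·R3.
R4 ← R4 − 244/153·R3.
Rank is 3 with 4 unknowns, leaving d free.

infinitely many solutions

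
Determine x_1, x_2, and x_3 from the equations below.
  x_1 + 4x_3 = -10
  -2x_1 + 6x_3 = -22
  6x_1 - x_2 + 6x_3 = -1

x_1 = 2, x_2 = -5, x_3 = -3

Row-reduce the augmented matrix:
R2 ← R2 + 2·R1.
R3 ← R3 − 6·R1.
Swap R2 and R3.
R2 ← R2 / (-1).
R3 ← R3 / (14).
R1 ← R1 − 4·R3.
R2 ← R2 − 18·R3.
Reading off the reduced rows gives x_1 = 2, x_2 = -5, x_3 = -3.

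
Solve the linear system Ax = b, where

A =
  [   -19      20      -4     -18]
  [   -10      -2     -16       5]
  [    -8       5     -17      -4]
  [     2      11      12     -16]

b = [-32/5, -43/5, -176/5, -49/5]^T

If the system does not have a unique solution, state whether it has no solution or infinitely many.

x_1 = -2, x_2 = 1, x_3 = 13/5, x_4 = 3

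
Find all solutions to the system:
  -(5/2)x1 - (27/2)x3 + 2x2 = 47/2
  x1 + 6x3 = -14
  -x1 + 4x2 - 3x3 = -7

Row-reduce:
R1 ← R1 / (-5/2).
R2 ← R2 − 1·R1.
R3 ← R3 + 1·R1.
R2 ← R2 / (4/5).
R1 ← R1 + 4/5·R2.
R3 ← R3 − 16/5·R2.
Row 3 reduces to 0 = 2, a contradiction. The system is inconsistent.

no solution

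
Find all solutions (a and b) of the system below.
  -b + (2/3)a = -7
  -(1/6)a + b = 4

a = -6, b = 3

Row-reduce the augmented matrix:
R1 ← R1 / (2/3).
R2 ← R2 + 1/6·R1.
R2 ← R2 / (3/4).
R1 ← R1 + 3/2·R2.
Reading off the reduced rows gives a = -6, b = 3.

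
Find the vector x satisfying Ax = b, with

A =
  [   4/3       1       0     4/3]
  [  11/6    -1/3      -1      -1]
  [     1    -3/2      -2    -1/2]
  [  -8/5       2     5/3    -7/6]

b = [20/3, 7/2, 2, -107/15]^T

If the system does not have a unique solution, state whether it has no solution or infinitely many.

x_1 = 3, x_2 = 0, x_3 = 0, x_4 = 2

Row-reduce the augmented matrix:
R1 ← R1 / (4/3).
R2 ← R2 − 11/6·R1.
R3 ← R3 − 1·R1.
R4 ← R4 + 8/5·R1.
R2 ← R2 / (-41/24).
R1 ← R1 − 3/4·R2.
R3 ← R3 + 9/4·R2.
R4 ← R4 − 16/5·R2.
R3 ← R3 / (-28/41).
R1 ← R1 + 18/41·R3.
R2 ← R2 − 24/41·R3.
R4 ← R4 + 127/615·R3.
R4 ← R4 / (-4661/840).
R1 ← R1 + 47/28·R4.
R2 ← R2 − 25/7·R4.
R3 ← R3 + 183/56·R4.
Reading off the reduced rows gives x_1 = 3, x_2 = 0, x_3 = 0, x_4 = 2.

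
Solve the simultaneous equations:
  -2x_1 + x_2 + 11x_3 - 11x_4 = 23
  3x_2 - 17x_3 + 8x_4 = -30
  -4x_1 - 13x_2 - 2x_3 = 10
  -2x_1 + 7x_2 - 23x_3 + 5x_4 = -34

Row-reduce:
R1 ← R1 / (-2).
R3 ← R3 + 4·R1.
R4 ← R4 + 2·R1.
R2 ← R2 / (3).
R1 ← R1 + 1/2·R2.
R3 ← R3 + 15·R2.
R4 ← R4 − 6·R2.
R3 ← R3 / (-109).
R1 ← R1 + 25/3·R3.
R2 ← R2 + 17/3·R3.
Row 4 reduces to 0 = 3, a contradiction. The system is inconsistent.

no solution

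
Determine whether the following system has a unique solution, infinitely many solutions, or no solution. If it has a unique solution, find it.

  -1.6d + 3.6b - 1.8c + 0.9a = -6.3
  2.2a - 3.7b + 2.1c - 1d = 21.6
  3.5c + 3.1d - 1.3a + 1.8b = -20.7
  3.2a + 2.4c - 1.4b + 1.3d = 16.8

Row-reduce the augmented matrix:
R1 ← R1 / (9/10).
R2 ← R2 − 11/5·R1.
R3 ← R3 + 13/10·R1.
R4 ← R4 − 16/5·R1.
R2 ← R2 / (-25/2).
R1 ← R1 − 4·R2.
R3 ← R3 − 7·R2.
R4 ← R4 + 71/5·R2.
R3 ← R3 / (227/50).
R1 ← R1 − 2/25·R3.
R2 ← R2 + 13/25·R3.
R4 ← R4 − 177/125·R3.
R4 ← R4 / (498383/170250).
R1 ← R1 + 45398/51075·R4.
R2 ← R2 − 2257/51075·R4.
R3 ← R3 − 5443/10215·R4.
Reading off the reduced rows gives a = 5, b = -4, c = -2, d = 0.

a = 5, b = -4, c = -2, d = 0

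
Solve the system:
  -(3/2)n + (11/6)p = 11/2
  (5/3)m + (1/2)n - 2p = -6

infinitely many solutions

Row-reduce:
Swap R1 and R2.
R1 ← R1 / (5/3).
R2 ← R2 / (-3/2).
R1 ← R1 − 3/10·R2.
Rank is 2 with 3 unknowns, leaving p free.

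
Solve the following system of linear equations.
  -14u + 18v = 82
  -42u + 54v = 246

infinitely many solutions

Row-reduce:
R1 ← R1 / (-14).
R2 ← R2 + 42·R1.
Rank is 1 with 2 unknowns, leaving v free.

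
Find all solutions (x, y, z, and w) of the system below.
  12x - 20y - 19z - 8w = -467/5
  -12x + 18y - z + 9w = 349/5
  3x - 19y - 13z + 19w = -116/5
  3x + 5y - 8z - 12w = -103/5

x = 2/5, y = 3, z = 1, w = 12/5

Row-reduce the augmented matrix:
R1 ← R1 / (12).
R2 ← R2 + 12·R1.
R3 ← R3 − 3·R1.
R4 ← R4 − 3·R1.
R2 ← R2 / (-2).
R1 ← R1 + 5/3·R2.
R3 ← R3 + 14·R2.
R4 ← R4 − 10·R2.
R3 ← R3 / (527/4).
R1 ← R1 − 181/12·R3.
R2 ← R2 − 10·R3.
R4 ← R4 + 413/4·R3.
R4 ← R4 / (3147/527).
R1 ← R1 + 9811/3162·R4.
R2 ← R2 + 1647/1054·R4.
R3 ← R3 − 56/527·R4.
Reading off the reduced rows gives x = 2/5, y = 3, z = 1, w = 12/5.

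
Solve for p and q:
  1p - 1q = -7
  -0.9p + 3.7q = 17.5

Row-reduce the augmented matrix:
R2 ← R2 + 9/10·R1.
R2 ← R2 / (14/5).
R1 ← R1 + 1·R2.
Reading off the reduced rows gives p = -3, q = 4.

p = -3, q = 4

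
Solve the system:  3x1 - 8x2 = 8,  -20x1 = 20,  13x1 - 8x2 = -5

no solution

Row-reduce:
R1 ← R1 / (3).
R2 ← R2 + 20·R1.
R3 ← R3 − 13·R1.
R2 ← R2 / (-160/3).
R1 ← R1 + 8/3·R2.
R3 ← R3 − 80/3·R2.
Row 3 reduces to 0 = -3, a contradiction. The system is inconsistent.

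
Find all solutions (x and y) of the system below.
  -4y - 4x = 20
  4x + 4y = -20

Row-reduce:
R1 ← R1 / (-4).
R2 ← R2 − 4·R1.
Rank is 1 with 2 unknowns, leaving y free.

infinitely many solutions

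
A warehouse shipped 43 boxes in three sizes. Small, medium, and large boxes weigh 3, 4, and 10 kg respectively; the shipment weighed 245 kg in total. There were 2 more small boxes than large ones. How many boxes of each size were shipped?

small boxes: 17, medium boxes: 11, large boxes: 15

Let s = small boxes, m = medium boxes, l = large boxes.
  s + m + l = 43
  3s + 4m + 10l = 245
  s - l = 2
Row-reduce the augmented matrix:
R2 ← R2 − 3·R1.
R3 ← R3 − 1·R1.
R1 ← R1 − 1·R2.
R3 ← R3 + 1·R2.
R3 ← R3 / (5).
R1 ← R1 + 6·R3.
R2 ← R2 − 7·R3.
Reading off the reduced rows gives s = 17, m = 11, l = 15.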